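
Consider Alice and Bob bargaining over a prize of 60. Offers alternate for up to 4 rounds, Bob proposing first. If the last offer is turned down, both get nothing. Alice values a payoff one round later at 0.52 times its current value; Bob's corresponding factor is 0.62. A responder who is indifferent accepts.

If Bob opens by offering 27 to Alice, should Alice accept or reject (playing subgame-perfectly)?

Accept

Work out Alice's continuation value if the offer is rejected.
Round 4 (Alice proposes): Bob will accept anything ≥ 0, so Alice offers 0 and keeps 60.
Round 3 (Bob proposes): Alice can get 60 next round, worth 0.52 × 60 = 31.2 now. Bob offers 31.2 and keeps 60 − 31.2 = 28.8.
Round 2 (Alice proposes): Bob can get 28.8 next round, worth 0.62 × 28.8 = 17.856 now, so Alice offers 17.856, keeping 42.144.
So by rejecting in round 1, Alice gets 42.144 next round, worth 0.52 × 42.144 = 21.91488 now.
Offer 27 ≥ 21.91488, so Alice accepts.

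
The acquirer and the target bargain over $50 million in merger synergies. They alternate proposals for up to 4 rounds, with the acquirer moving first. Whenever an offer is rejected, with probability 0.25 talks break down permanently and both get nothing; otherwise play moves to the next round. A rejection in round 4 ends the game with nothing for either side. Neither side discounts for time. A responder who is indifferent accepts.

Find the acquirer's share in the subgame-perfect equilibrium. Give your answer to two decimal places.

By backward induction:
Round 4 (the target proposes): rejection yields 0 for the acquirer; the target offers 0 and keeps 50.
Round 3 (the acquirer proposes): rejecting gives the target an expected 0.75 × 50 = 37.5; the acquirer offers that and keeps 12.5.
Round 2 (the target proposes): rejecting gives the acquirer an expected 0.75 × 12.5 = 9.375, so the target offers 9.375, keeping 40.625.
Round 1 (the acquirer proposes): rejecting gives the target an expected 0.75 × 40.625 = 30.46875; the acquirer offers that and keeps 19.53125.

19.53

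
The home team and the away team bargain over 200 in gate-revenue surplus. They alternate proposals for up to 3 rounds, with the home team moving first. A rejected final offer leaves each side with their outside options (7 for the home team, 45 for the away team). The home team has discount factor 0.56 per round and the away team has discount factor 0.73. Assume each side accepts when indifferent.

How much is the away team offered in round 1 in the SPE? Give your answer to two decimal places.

82.64

Round 3 (the home team proposes): the away team gets 45 if talks fail, so the home team offers 45 and keeps 155.
Round 2 (the away team proposes): the home team can get 155 next round, worth 0.56 × 155 = 86.8 now. The away team offers 86.8 and keeps 200 − 86.8 = 113.2.
Round 1 (the home team proposes): the away team can get 113.2 next round, worth 0.73 × 113.2 = 82.636 now. The home team offers 82.636 and keeps 200 − 82.636 = 117.364.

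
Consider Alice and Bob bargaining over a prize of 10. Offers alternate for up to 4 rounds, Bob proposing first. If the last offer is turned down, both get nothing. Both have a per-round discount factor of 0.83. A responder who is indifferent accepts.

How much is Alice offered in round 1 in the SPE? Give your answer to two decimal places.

7.13

Round 4 (Alice proposes): Bob will accept anything ≥ 0, so Alice offers 0 and keeps 10.
Round 3 (Bob proposes): Alice can get 10 next round, worth 0.83 × 10 = 8.3 now. Bob offers 8.3 and keeps 10 − 8.3 = 1.7.
Round 2 (Alice proposes): Bob can get 1.7 next round, worth 0.83 × 1.7 = 1.411 now. Alice offers 1.411 and keeps 10 − 1.411 = 8.589.
Round 1 (Bob proposes): Alice can get 8.589 next round, worth 0.83 × 8.589 = 7.12887 now, so Bob offers 7.12887, keeping 2.87113.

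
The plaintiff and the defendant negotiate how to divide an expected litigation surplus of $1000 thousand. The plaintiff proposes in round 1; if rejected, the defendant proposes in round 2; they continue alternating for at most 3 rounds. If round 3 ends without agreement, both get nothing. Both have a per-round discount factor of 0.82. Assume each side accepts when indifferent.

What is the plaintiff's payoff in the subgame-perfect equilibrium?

852.4

Round 3 (the plaintiff proposes): rejection yields 0 for the defendant; the plaintiff offers 0 and keeps 1000.
Round 2 (the defendant proposes): the plaintiff can get 1000 next round, worth 0.82 × 1000 = 820 now, so the defendant offers 820, keeping 180.
Round 1 (the plaintiff proposes): the defendant can get 180 next round, worth 0.82 × 180 = 147.6 now. The plaintiff offers 147.6 and keeps 1000 − 147.6 = 852.4.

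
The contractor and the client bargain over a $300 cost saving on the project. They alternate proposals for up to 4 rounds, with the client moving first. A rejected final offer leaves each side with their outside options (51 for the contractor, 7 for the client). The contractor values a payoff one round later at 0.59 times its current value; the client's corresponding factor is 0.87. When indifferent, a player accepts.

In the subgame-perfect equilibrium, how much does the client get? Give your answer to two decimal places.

Work backward from the last round.
Round 4 (the contractor proposes): the client gets 7 if talks fail, so the contractor offers 7 and keeps 293.
Round 3 (the client proposes): the contractor can get 293 next round, worth 0.59 × 293 = 172.87 now. The client offers 172.87 and keeps 300 − 172.87 = 127.13.
Round 2 (the contractor proposes): the client can get 127.13 next round, worth 0.87 × 127.13 = 110.6031 now; the contractor offers that and keeps 189.3969.
Round 1 (the client proposes): the contractor can get 189.3969 next round, worth 0.59 × 189.3969 = 111.744171 now; the client offers that and keeps 188.255829.

188.26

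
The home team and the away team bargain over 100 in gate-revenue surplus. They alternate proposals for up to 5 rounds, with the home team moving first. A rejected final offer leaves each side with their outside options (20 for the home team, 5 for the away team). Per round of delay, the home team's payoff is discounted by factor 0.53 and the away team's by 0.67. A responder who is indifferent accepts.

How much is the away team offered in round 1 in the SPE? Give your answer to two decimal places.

43.30

Round 5 (the home team proposes): the away team gets 5 if talks fail, so the home team offers 5 and keeps 95.
Round 4 (the away team proposes): the home team can get 95 next round, worth 0.53 × 95 = 50.35 now; the away team offers that and keeps 49.65.
Round 3 (the home team proposes): the away team can get 49.65 next round, worth 0.67 × 49.65 = 33.2655 now, so the home team offers 33.2655, keeping 66.7345.
Round 2 (the away team proposes): the home team can get 66.7345 next round, worth 0.53 × 66.7345 = 35.369285 now. The away team offers 35.369285 and keeps 100 − 35.369285 = 64.630715.
Round 1 (the home team proposes): the away team can get 64.630715 next round, worth 0.67 × 64.630715 = 43.30257905 now, so the home team offers 43.30257905, keeping 56.69742095.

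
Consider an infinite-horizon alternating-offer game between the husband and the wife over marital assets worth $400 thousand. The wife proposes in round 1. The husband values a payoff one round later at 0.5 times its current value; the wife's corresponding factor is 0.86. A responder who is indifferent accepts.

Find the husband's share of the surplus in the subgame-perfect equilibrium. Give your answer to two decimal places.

When the wife proposes, the husband accepts any offer worth at least 0.5 times what the husband would get by proposing next round; and vice versa.
This gives x = 400 − 0.5y and y = 400 − 0.86x, where x and y are each side's share when it proposes.
Hence (1 − 0.5·0.86)x = 400(1 − 0.5), i.e. 0.57·x = 200.
x ≈ 350.8772; the husband's share is 400 − x ≈ 49.1228.

49.12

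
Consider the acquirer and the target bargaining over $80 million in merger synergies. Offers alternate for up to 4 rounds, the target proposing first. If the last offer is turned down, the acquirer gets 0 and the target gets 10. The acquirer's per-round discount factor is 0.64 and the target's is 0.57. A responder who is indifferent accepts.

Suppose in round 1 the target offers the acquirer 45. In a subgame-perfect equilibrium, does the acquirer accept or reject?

Accept

Round 4 (the acquirer proposes): the target gets 10 if talks fail, so the acquirer offers 10 and keeps 70.
Round 3 (the target proposes): the acquirer can get 70 next round, worth 0.64 × 70 = 44.8 now; the target offers that and keeps 35.2.
Round 2 (the acquirer proposes): the target can get 35.2 next round, worth 0.57 × 35.2 = 20.064 now. The acquirer offers 20.064 and keeps 80 − 20.064 = 59.936.
So by rejecting in round 1, the acquirer gets 59.936 next round, worth 0.64 × 59.936 = 38.35904 now.
Offer 45 ≥ 38.35904, so the acquirer accepts.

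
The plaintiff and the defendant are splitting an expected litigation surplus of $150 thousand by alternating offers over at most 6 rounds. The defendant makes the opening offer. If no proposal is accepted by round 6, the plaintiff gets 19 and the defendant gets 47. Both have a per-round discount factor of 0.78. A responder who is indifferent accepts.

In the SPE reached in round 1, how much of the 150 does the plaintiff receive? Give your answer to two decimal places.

71.14

Round 6 (the plaintiff proposes): the defendant gets 47 if talks fail, so the plaintiff offers 47 and keeps 103.
Round 5 (the defendant proposes): the plaintiff can get 103 next round, worth 0.78 × 103 = 80.34 now. The defendant offers 80.34 and keeps 150 − 80.34 = 69.66.
Round 4 (the plaintiff proposes): the defendant can get 69.66 next round, worth 0.78 × 69.66 = 54.3348 now, so the plaintiff offers 54.3348, keeping 95.6652.
Round 3 (the defendant proposes): the plaintiff can get 95.6652 next round, worth 0.78 × 95.6652 = 74.618856 now, so the defendant offers 74.618856, keeping 75.381144.
Round 2 (the plaintiff proposes): the defendant can get 75.381144 next round, worth 0.78 × 75.381144 = 58.79729232 now, so the plaintiff offers 58.79729232, keeping 91.20270768.
Round 1 (the defendant proposes): the plaintiff can get 91.20270768 next round, worth 0.78 × 91.20270768 = 71.1381119904 now. The defendant offers 71.1381119904 and keeps 150 − 71.1381119904 = 78.8618880096.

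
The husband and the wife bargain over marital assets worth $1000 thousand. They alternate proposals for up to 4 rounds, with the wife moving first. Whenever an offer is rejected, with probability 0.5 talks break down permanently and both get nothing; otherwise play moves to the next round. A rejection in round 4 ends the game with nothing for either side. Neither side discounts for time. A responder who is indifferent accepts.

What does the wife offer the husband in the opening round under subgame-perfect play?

375

Round 4 (the husband proposes): rejection yields 0 for the wife; the husband offers 0 and keeps 1000.
Round 3 (the wife proposes): rejecting gives the husband an expected 0.5 × 1000 = 500; the wife offers that and keeps 500.
Round 2 (the husband proposes): rejecting gives the wife an expected 0.5 × 500 = 250, so the husband offers 250, keeping 750.
Round 1 (the wife proposes): rejecting gives the husband an expected 0.5 × 750 = 375. The wife offers 375 and keeps 1000 − 375 = 625.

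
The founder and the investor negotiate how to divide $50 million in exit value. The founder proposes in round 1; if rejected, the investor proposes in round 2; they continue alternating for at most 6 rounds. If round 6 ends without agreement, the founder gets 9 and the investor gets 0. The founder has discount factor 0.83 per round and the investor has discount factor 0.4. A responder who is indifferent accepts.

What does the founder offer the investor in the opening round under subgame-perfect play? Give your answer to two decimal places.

6.34

Round 6 (the investor proposes): the founder gets 9 if talks fail, so the investor offers 9 and keeps 41.
Round 5 (the founder proposes): the investor can get 41 next round, worth 0.4 × 41 = 16.4 now. The founder offers 16.4 and keeps 50 − 16.4 = 33.6.
Round 4 (the investor proposes): the founder can get 33.6 next round, worth 0.83 × 33.6 = 27.888 now, so the investor offers 27.888, keeping 22.112.
Round 3 (the founder proposes): the investor can get 22.112 next round, worth 0.4 × 22.112 = 8.8448 now; the founder offers that and keeps 41.1552.
Round 2 (the investor proposes): the founder can get 41.1552 next round, worth 0.83 × 41.1552 = 34.158816 now. The investor offers 34.158816 and keeps 50 − 34.158816 = 15.841184.
Round 1 (the founder proposes): the investor can get 15.841184 next round, worth 0.4 × 15.841184 = 6.3364736 now. The founder offers 6.3364736 and keeps 50 − 6.3364736 = 43.6635264.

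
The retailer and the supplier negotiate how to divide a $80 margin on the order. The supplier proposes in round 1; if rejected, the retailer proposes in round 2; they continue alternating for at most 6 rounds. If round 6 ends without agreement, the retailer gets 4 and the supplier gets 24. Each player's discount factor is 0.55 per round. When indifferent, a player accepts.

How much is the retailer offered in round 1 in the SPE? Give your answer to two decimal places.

Round 6 (the retailer proposes): the supplier gets 24 if talks fail, so the retailer offers 24 and keeps 56.
Round 5 (the supplier proposes): the retailer can get 56 next round, worth 0.55 × 56 = 30.8 now; the supplier offers that and keeps 49.2.
Round 4 (the retailer proposes): the supplier can get 49.2 next round, worth 0.55 × 49.2 = 27.06 now. The retailer offers 27.06 and keeps 80 − 27.06 = 52.94.
Round 3 (the supplier proposes): the retailer can get 52.94 next round, worth 0.55 × 52.94 = 29.117 now, so the supplier offers 29.117, keeping 50.883.
Round 2 (the retailer proposes): the supplier can get 50.883 next round, worth 0.55 × 50.883 = 27.98565 now; the retailer offers that and keeps 52.01435.
Round 1 (the supplier proposes): the retailer can get 52.01435 next round, worth 0.55 × 52.01435 = 28.6078925 now. The supplier offers 28.6078925 and keeps 80 − 28.6078925 = 51.3921075.

28.61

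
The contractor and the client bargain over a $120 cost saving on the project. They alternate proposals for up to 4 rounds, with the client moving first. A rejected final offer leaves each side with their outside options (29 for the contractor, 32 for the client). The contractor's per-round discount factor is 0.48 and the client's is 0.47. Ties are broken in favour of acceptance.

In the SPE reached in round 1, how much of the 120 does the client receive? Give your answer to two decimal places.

Solve by backward induction from round 4.
Round 4 (the contractor proposes): the client gets 32 if talks fail, so the contractor offers 32 and keeps 88.
Round 3 (the client proposes): the contractor can get 88 next round, worth 0.48 × 88 = 42.24 now; the client offers that and keeps 77.76.
Round 2 (the contractor proposes): the client can get 77.76 next round, worth 0.47 × 77.76 = 36.5472 now, so the contractor offers 36.5472, keeping 83.4528.
Round 1 (the client proposes): the contractor can get 83.4528 next round, worth 0.48 × 83.4528 = 40.057344 now. The client offers 40.057344 and keeps 120 − 40.057344 = 79.942656.

79.94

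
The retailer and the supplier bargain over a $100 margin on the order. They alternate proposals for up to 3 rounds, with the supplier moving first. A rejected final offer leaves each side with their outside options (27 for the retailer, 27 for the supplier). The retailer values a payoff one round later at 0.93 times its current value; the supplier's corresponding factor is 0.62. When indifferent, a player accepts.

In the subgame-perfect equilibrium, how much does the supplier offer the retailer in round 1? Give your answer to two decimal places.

Round 3 (the supplier proposes): the retailer gets 27 if talks fail, so the supplier offers 27 and keeps 73.
Round 2 (the retailer proposes): the supplier can get 73 next round, worth 0.62 × 73 = 45.26 now, so the retailer offers 45.26, keeping 54.74.
Round 1 (the supplier proposes): the retailer can get 54.74 next round, worth 0.93 × 54.74 = 50.9082 now. The supplier offers 50.9082 and keeps 100 − 50.9082 = 49.0918.

50.91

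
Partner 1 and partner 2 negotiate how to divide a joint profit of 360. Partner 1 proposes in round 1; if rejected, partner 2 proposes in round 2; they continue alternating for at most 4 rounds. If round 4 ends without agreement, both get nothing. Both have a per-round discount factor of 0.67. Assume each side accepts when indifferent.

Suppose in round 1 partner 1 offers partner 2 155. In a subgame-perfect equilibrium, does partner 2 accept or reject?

Work out partner 2's continuation value if the offer is rejected.
Round 4 (partner 2 proposes): rejection yields 0 for partner 1; partner 2 offers 0 and keeps 360.
Round 3 (partner 1 proposes): partner 2 can get 360 next round, worth 0.67 × 360 = 241.2 now, so partner 1 offers 241.2, keeping 118.8.
Round 2 (partner 2 proposes): partner 1 can get 118.8 next round, worth 0.67 × 118.8 = 79.596 now, so partner 2 offers 79.596, keeping 280.404.
So by rejecting in round 1, partner 2 gets 280.404 next round, worth 0.67 × 280.404 = 187.87068 now.
Offer 155 < 187.87068, so partner 2 rejects.

Reject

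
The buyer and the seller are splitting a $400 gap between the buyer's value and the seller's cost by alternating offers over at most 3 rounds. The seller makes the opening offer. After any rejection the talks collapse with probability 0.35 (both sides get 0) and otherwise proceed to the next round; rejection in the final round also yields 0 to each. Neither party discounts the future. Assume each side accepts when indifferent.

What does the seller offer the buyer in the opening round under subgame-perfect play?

91

By backward induction:
Round 3 (the seller proposes): the buyer will accept anything ≥ 0, so the seller offers 0 and keeps 400.
Round 2 (the buyer proposes): rejecting gives the seller an expected 0.65 × 400 = 260. The buyer offers 260 and keeps 400 − 260 = 140.
Round 1 (the seller proposes): rejecting gives the buyer an expected 0.65 × 140 = 91, so the seller offers 91, keeping 309.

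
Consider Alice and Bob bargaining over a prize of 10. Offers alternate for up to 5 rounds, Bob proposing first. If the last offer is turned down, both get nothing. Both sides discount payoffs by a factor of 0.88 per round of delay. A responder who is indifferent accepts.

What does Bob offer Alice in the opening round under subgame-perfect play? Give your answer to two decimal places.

1.87

Work backward from the last round.
Round 5 (Bob proposes): rejection yields 0 for Alice; Bob offers 0 and keeps 10.
Round 4 (Alice proposes): Bob can get 10 next round, worth 0.88 × 10 = 8.8 now; Alice offers that and keeps 1.2.
Round 3 (Bob proposes): Alice can get 1.2 next round, worth 0.88 × 1.2 = 1.056 now. Bob offers 1.056 and keeps 10 − 1.056 = 8.944.
Round 2 (Alice proposes): Bob can get 8.944 next round, worth 0.88 × 8.944 = 7.87072 now, so Alice offers 7.87072, keeping 2.12928.
Round 1 (Bob proposes): Alice can get 2.12928 next round, worth 0.88 × 2.12928 = 1.8737664 now. Bob offers 1.8737664 and keeps 10 − 1.8737664 = 8.1262336.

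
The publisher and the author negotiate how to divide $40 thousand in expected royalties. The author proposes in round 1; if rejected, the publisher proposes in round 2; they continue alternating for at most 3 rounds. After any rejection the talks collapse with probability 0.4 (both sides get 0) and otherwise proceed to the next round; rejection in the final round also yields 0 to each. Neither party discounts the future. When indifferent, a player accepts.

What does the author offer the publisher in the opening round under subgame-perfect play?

9.6

Round 3 (the author proposes): the publisher will accept anything ≥ 0, so the author offers 0 and keeps 40.
Round 2 (the publisher proposes): rejecting gives the author an expected 0.6 × 40 = 24. The publisher offers 24 and keeps 40 − 24 = 16.
Round 1 (the author proposes): rejecting gives the publisher an expected 0.6 × 16 = 9.6. The author offers 9.6 and keeps 40 − 9.6 = 30.4.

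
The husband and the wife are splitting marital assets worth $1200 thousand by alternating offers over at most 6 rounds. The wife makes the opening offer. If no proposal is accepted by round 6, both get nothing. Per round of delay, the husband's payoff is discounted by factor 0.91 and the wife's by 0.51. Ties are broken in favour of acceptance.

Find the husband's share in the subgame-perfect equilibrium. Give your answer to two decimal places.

1018.62

Solve by backward induction from round 6.
Round 6 (the husband proposes): the wife will accept anything ≥ 0, so the husband offers 0 and keeps 1200.
Round 5 (the wife proposes): the husband can get 1200 next round, worth 0.91 × 1200 = 1092 now. The wife offers 1092 and keeps 1200 − 1092 = 108.
Round 4 (the husband proposes): the wife can get 108 next round, worth 0.51 × 108 = 55.08 now, so the husband offers 55.08, keeping 1144.92.
Round 3 (the wife proposes): the husband can get 1144.92 next round, worth 0.91 × 1144.92 = 1041.8772 now. The wife offers 1041.8772 and keeps 1200 − 1041.8772 = 158.1228.
Round 2 (the husband proposes): the wife can get 158.1228 next round, worth 0.51 × 158.1228 = 80.642628 now; the husband offers that and keeps 1119.357372.
Round 1 (the wife proposes): the husband can get 1119.357372 next round, worth 0.91 × 1119.357372 = 1018.61520852 now. The wife offers 1018.61520852 and keeps 1200 − 1018.61520852 = 181.38479148.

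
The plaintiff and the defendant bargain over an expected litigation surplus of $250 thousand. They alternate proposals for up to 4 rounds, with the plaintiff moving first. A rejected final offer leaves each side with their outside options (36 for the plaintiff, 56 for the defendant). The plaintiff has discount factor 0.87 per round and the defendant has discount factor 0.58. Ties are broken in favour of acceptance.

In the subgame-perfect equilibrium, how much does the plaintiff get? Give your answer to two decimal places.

168.52

Work backward from the last round.
Round 4 (the defendant proposes): the plaintiff gets 36 if talks fail, so the defendant offers 36 and keeps 214.
Round 3 (the plaintiff proposes): the defendant can get 214 next round, worth 0.58 × 214 = 124.12 now, so the plaintiff offers 124.12, keeping 125.88.
Round 2 (the defendant proposes): the plaintiff can get 125.88 next round, worth 0.87 × 125.88 = 109.5156 now; the defendant offers that and keeps 140.4844.
Round 1 (the plaintiff proposes): the defendant can get 140.4844 next round, worth 0.58 × 140.4844 = 81.480952 now, so the plaintiff offers 81.480952, keeping 168.519048.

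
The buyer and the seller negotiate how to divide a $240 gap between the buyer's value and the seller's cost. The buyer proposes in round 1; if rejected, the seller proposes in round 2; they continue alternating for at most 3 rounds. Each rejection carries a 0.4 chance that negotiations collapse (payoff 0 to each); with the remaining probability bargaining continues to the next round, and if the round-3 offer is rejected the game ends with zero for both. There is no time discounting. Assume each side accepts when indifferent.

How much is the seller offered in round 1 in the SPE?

Round 3 (the buyer proposes): rejection yields 0 for the seller; the buyer offers 0 and keeps 240.
Round 2 (the seller proposes): rejecting gives the buyer an expected 0.6 × 240 = 144, so the seller offers 144, keeping 96.
Round 1 (the buyer proposes): rejecting gives the seller an expected 0.6 × 96 = 57.6. The buyer offers 57.6 and keeps 240 − 57.6 = 182.4.

57.6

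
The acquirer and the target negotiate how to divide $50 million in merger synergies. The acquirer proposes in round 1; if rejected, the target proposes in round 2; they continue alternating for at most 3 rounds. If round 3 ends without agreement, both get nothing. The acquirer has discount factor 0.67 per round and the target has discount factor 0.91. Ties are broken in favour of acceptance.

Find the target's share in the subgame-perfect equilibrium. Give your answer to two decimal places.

15.02

Work backward from the last round.
Round 3 (the acquirer proposes): rejection yields 0 for the target; the acquirer offers 0 and keeps 50.
Round 2 (the target proposes): the acquirer can get 50 next round, worth 0.67 × 50 = 33.5 now. The target offers 33.5 and keeps 50 − 33.5 = 16.5.
Round 1 (the acquirer proposes): the target can get 16.5 next round, worth 0.91 × 16.5 = 15.015 now; the acquirer offers that and keeps 34.985.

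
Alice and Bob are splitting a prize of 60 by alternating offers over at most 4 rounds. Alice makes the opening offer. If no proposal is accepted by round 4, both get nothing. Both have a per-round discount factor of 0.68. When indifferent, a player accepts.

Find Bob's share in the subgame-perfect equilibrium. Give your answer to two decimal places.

31.92

By backward induction:
Round 4 (Bob proposes): Alice will accept anything ≥ 0, so Bob offers 0 and keeps 60.
Round 3 (Alice proposes): Bob can get 60 next round, worth 0.68 × 60 = 40.8 now. Alice offers 40.8 and keeps 60 − 40.8 = 19.2.
Round 2 (Bob proposes): Alice can get 19.2 next round, worth 0.68 × 19.2 = 13.056 now, so Bob offers 13.056, keeping 46.944.
Round 1 (Alice proposes): Bob can get 46.944 next round, worth 0.68 × 46.944 = 31.92192 now; Alice offers that and keeps 28.07808.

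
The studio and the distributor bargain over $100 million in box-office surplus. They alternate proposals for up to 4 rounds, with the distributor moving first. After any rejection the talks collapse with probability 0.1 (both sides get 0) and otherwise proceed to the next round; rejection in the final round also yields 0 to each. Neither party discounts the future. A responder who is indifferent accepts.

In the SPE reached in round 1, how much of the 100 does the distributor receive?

18.1

By backward induction:
Round 4 (the studio proposes): the distributor will accept anything ≥ 0, so the studio offers 0 and keeps 100.
Round 3 (the distributor proposes): rejecting gives the studio an expected 0.9 × 100 = 90. The distributor offers 90 and keeps 100 − 90 = 10.
Round 2 (the studio proposes): rejecting gives the distributor an expected 0.9 × 10 = 9, so the studio offers 9, keeping 91.
Round 1 (the distributor proposes): rejecting gives the studio an expected 0.9 × 91 = 81.9; the distributor offers that and keeps 18.1.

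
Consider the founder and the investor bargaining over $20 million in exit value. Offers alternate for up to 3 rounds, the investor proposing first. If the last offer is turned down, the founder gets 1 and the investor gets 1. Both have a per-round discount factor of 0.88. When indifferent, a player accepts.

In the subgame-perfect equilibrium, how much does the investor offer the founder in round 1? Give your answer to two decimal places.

2.89

Round 3 (the investor proposes): the founder gets 1 if talks fail, so the investor offers 1 and keeps 19.
Round 2 (the founder proposes): the investor can get 19 next round, worth 0.88 × 19 = 16.72 now, so the founder offers 16.72, keeping 3.28.
Round 1 (the investor proposes): the founder can get 3.28 next round, worth 0.88 × 3.28 = 2.8864 now; the investor offers that and keeps 17.1136.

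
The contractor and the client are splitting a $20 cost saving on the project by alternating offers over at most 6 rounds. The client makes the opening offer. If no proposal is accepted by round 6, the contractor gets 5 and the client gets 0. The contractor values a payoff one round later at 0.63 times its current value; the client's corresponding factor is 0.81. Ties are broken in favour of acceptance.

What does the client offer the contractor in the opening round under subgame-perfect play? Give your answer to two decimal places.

Round 6 (the contractor proposes): rejection yields 0 for the client; the contractor offers 0 and keeps 20.
Round 5 (the client proposes): the contractor can get 20 next round, worth 0.63 × 20 = 12.6 now. The client offers 12.6 and keeps 20 − 12.6 = 7.4.
Round 4 (the contractor proposes): the client can get 7.4 next round, worth 0.81 × 7.4 = 5.994 now. The contractor offers 5.994 and keeps 20 − 5.994 = 14.006.
Round 3 (the client proposes): the contractor can get 14.006 next round, worth 0.63 × 14.006 = 8.82378 now, so the client offers 8.82378, keeping 11.17622.
Round 2 (the contractor proposes): the client can get 11.17622 next round, worth 0.81 × 11.17622 = 9.0527382 now; the contractor offers that and keeps 10.9472618.
Round 1 (the client proposes): the contractor can get 10.9472618 next round, worth 0.63 × 10.9472618 = 6.896774934 now. The client offers 6.896774934 and keeps 20 − 6.896774934 = 13.103225066.

6.90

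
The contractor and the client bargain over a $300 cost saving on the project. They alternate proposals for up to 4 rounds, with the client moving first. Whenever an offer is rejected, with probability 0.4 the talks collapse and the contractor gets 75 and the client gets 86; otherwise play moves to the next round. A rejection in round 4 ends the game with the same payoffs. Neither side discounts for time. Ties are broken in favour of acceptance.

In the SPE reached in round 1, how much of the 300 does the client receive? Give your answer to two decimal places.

161.62

Round 4 (the contractor proposes): the client gets 86 if talks fail, so the contractor offers 86 and keeps 214.
Round 3 (the client proposes): rejecting gives the contractor an expected 0.6 × 214 + 0.4 × 75 = 158.4. The client offers 158.4 and keeps 300 − 158.4 = 141.6.
Round 2 (the contractor proposes): rejecting gives the client an expected 0.6 × 141.6 + 0.4 × 86 = 119.36. The contractor offers 119.36 and keeps 300 − 119.36 = 180.64.
Round 1 (the client proposes): rejecting gives the contractor an expected 0.6 × 180.64 + 0.4 × 75 = 138.384, so the client offers 138.384, keeping 161.616.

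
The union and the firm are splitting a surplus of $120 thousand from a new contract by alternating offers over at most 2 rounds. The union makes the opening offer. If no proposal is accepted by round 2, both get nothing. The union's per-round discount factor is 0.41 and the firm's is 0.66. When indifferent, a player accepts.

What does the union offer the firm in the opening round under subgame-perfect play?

79.2

Round 2 (the firm proposes): rejection yields 0 for the union; the firm offers 0 and keeps 120.
Round 1 (the union proposes): the firm can get 120 next round, worth 0.66 × 120 = 79.2 now; the union offers that and keeps 40.8.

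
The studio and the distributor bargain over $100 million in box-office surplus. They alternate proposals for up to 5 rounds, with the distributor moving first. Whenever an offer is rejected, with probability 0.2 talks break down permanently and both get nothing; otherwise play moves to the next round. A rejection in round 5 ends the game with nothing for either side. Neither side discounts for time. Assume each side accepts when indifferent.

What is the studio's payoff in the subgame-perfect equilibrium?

26.24

By backward induction:
Round 5 (the distributor proposes): the studio will accept anything ≥ 0, so the distributor offers 0 and keeps 100.
Round 4 (the studio proposes): rejecting gives the distributor an expected 0.8 × 100 = 80; the studio offers that and keeps 20.
Round 3 (the distributor proposes): rejecting gives the studio an expected 0.8 × 20 = 16; the distributor offers that and keeps 84.
Round 2 (the studio proposes): rejecting gives the distributor an expected 0.8 × 84 = 67.2, so the studio offers 67.2, keeping 32.8.
Round 1 (the distributor proposes): rejecting gives the studio an expected 0.8 × 32.8 = 26.24; the distributor offers that and keeps 73.76.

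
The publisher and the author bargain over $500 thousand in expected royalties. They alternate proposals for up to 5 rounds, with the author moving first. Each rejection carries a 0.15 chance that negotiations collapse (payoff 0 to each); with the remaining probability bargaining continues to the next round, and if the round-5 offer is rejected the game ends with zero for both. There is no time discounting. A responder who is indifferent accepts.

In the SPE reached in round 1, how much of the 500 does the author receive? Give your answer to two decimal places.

390.19

Round 5 (the author proposes): the publisher will accept anything ≥ 0, so the author offers 0 and keeps 500.
Round 4 (the publisher proposes): rejecting gives the author an expected 0.85 × 500 = 425. The publisher offers 425 and keeps 500 − 425 = 75.
Round 3 (the author proposes): rejecting gives the publisher an expected 0.85 × 75 = 63.75. The author offers 63.75 and keeps 500 − 63.75 = 436.25.
Round 2 (the publisher proposes): rejecting gives the author an expected 0.85 × 436.25 = 370.8125. The publisher offers 370.8125 and keeps 500 − 370.8125 = 129.1875.
Round 1 (the author proposes): rejecting gives the publisher an expected 0.85 × 129.1875 = 109.809375; the author offers that and keeps 390.190625.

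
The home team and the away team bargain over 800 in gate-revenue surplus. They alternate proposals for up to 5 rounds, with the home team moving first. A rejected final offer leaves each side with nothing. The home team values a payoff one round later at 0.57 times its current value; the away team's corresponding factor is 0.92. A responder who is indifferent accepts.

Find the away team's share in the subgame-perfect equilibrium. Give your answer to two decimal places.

482.44

Round 5 (the home team proposes): the away team will accept anything ≥ 0, so the home team offers 0 and keeps 800.
Round 4 (the away team proposes): the home team can get 800 next round, worth 0.57 × 800 = 456 now; the away team offers that and keeps 344.
Round 3 (the home team proposes): the away team can get 344 next round, worth 0.92 × 344 = 316.48 now; the home team offers that and keeps 483.52.
Round 2 (the away team proposes): the home team can get 483.52 next round, worth 0.57 × 483.52 = 275.6064 now, so the away team offers 275.6064, keeping 524.3936.
Round 1 (the home team proposes): the away team can get 524.3936 next round, worth 0.92 × 524.3936 = 482.442112 now; the home team offers that and keeps 317.557888.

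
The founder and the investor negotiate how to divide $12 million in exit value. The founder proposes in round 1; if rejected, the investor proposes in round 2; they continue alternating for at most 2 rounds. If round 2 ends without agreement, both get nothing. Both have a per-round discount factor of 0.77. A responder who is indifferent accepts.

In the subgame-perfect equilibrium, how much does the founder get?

2.76

Round 2 (the investor proposes): the founder will accept anything ≥ 0, so the investor offers 0 and keeps 12.
Round 1 (the founder proposes): the investor can get 12 next round, worth 0.77 × 12 = 9.24 now. The founder offers 9.24 and keeps 12 − 9.24 = 2.76.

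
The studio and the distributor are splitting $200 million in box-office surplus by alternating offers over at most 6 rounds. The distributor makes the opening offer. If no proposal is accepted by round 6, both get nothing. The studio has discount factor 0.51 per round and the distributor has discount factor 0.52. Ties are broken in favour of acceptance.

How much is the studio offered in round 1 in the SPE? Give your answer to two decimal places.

69.12

By backward induction:
Round 6 (the studio proposes): rejection yields 0 for the distributor; the studio offers 0 and keeps 200.
Round 5 (the distributor proposes): the studio can get 200 next round, worth 0.51 × 200 = 102 now; the distributor offers that and keeps 98.
Round 4 (the studio proposes): the distributor can get 98 next round, worth 0.52 × 98 = 50.96 now. The studio offers 50.96 and keeps 200 − 50.96 = 149.04.
Round 3 (the distributor proposes): the studio can get 149.04 next round, worth 0.51 × 149.04 = 76.0104 now, so the distributor offers 76.0104, keeping 123.9896.
Round 2 (the studio proposes): the distributor can get 123.9896 next round, worth 0.52 × 123.9896 = 64.474592 now. The studio offers 64.474592 and keeps 200 − 64.474592 = 135.525408.
Round 1 (the distributor proposes): the studio can get 135.525408 next round, worth 0.51 × 135.525408 = 69.11795808 now. The distributor offers 69.11795808 and keeps 200 − 69.11795808 = 130.88204192.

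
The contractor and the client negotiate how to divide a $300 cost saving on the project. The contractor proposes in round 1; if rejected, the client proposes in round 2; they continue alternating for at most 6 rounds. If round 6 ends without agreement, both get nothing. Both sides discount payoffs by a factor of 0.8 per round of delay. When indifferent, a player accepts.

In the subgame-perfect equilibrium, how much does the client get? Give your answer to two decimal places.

Solve by backward induction from round 6.
Round 6 (the client proposes): rejection yields 0 for the contractor; the client offers 0 and keeps 300.
Round 5 (the contractor proposes): the client can get 300 next round, worth 0.8 × 300 = 240 now. The contractor offers 240 and keeps 300 − 240 = 60.
Round 4 (the client proposes): the contractor can get 60 next round, worth 0.8 × 60 = 48 now; the client offers that and keeps 252.
Round 3 (the contractor proposes): the client can get 252 next round, worth 0.8 × 252 = 201.6 now; the contractor offers that and keeps 98.4.
Round 2 (the client proposes): the contractor can get 98.4 next round, worth 0.8 × 98.4 = 78.72 now. The client offers 78.72 and keeps 300 − 78.72 = 221.28.
Round 1 (the contractor proposes): the client can get 221.28 next round, worth 0.8 × 221.28 = 177.024 now; the contractor offers that and keeps 122.976.

177.02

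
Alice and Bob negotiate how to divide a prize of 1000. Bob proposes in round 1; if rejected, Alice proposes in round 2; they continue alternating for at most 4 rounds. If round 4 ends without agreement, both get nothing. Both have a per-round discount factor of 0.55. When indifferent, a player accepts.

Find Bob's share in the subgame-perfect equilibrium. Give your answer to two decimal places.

Solve by backward induction from round 4.
Round 4 (Alice proposes): rejection yields 0 for Bob; Alice offers 0 and keeps 1000.
Round 3 (Bob proposes): Alice can get 1000 next round, worth 0.55 × 1000 = 550 now; Bob offers that and keeps 450.
Round 2 (Alice proposes): Bob can get 450 next round, worth 0.55 × 450 = 247.5 now, so Alice offers 247.5, keeping 752.5.
Round 1 (Bob proposes): Alice can get 752.5 next round, worth 0.55 × 752.5 = 413.875 now. Bob offers 413.875 and keeps 1000 − 413.875 = 586.125.

586.13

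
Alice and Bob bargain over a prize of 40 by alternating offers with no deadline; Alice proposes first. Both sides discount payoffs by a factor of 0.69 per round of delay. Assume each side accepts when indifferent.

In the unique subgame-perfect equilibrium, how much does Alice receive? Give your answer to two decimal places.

23.67

In a stationary SPE each proposer offers the other exactly their discounted continuation value.
If Alice keeps x when proposing and Bob keeps y when proposing, then x = 40 − 0.69y and y = 40 − 0.69x.
Solving: x = 40(1 − 0.69) / (1 − 0.69·0.69) = 12.4 / 0.5239 ≈ 23.6686.
Bob gets 40 − 23.6686 ≈ 16.3314.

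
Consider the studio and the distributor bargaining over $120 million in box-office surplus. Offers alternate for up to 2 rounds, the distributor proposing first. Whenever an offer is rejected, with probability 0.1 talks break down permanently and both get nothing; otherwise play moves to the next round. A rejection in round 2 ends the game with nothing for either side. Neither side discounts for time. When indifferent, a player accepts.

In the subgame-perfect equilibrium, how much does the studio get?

Round 2 (the studio proposes): the distributor will accept anything ≥ 0, so the studio offers 0 and keeps 120.
Round 1 (the distributor proposes): rejecting gives the studio an expected 0.9 × 120 = 108; the distributor offers that and keeps 12.

108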